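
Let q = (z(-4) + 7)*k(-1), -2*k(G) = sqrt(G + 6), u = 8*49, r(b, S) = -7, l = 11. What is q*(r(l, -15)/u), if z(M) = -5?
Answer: sqrt(5)/56 ≈ 0.039930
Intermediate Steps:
u = 392
k(G) = -sqrt(6 + G)/2 (k(G) = -sqrt(G + 6)/2 = -sqrt(6 + G)/2)
q = -sqrt(5) (q = (-5 + 7)*(-sqrt(6 - 1)/2) = 2*(-sqrt(5)/2) = -sqrt(5) ≈ -2.2361)
q*(r(l, -15)/u) = (-sqrt(5))*(-7/392) = (-sqrt(5))*(-7*1/392) = -sqrt(5)*(-1/56) = sqrt(5)/56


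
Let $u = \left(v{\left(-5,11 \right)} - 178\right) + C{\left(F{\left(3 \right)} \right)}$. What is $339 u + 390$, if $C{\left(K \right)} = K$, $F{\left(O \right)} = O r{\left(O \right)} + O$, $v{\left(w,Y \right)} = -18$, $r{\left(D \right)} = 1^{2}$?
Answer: $-64020$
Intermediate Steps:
$r{\left(D \right)} = 1$
$F{\left(O \right)} = 2 O$ ($F{\left(O \right)} = O 1 + O = O + O = 2 O$)
$u = -190$ ($u = \left(-18 - 178\right) + 2 \cdot 3 = -196 + 6 = -190$)
$339 u + 390 = 339 \left(-190\right) + 390 = -64410 + 390 = -64020$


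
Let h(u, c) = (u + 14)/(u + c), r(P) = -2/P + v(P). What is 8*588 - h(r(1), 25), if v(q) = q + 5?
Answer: 136398/29 ≈ 4703.4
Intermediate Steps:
v(q) = 5 + q
r(P) = 5 + P - 2/P (r(P) = -2/P + (5 + P) = 5 + P - 2/P)
h(u, c) = (14 + u)/(c + u)
8*588 - h(r(1), 25) = 8*588 - (14 + (5 + 1 - 2/1))/(25 + (5 + 1 - 2/1)) = 4704 - (14 + (5 + 1 - 2*1))/(25 + (5 + 1 - 2*1)) = 4704 - (14 + (5 + 1 - 2))/(25 + (5 + 1 - 2)) = 4704 - (14 + 4)/(25 + 4) = 4704 - 18/29 = 136398/29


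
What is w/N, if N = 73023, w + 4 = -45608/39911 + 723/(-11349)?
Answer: -786086867/11025254465199 ≈ -7.1299e-5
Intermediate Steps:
w = -786086867/150983313 (w = -4 + (-45608/39911 + 723/(-11349)) = -4 + (-45608*1/39911 + 723*(-1/11349)) = -4 + (-45608/39911 - 241/3783) = -4 - 182153615/150983313 = -786086867/150983313 ≈ -5.2065)
w/N = -786086867/150983313/73023 = -786086867/150983313*1/73023 = -786086867/11025254465199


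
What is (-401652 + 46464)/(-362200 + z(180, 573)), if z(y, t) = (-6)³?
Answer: 88797/90604 ≈ 0.98006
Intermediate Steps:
z(y, t) = -216
(-401652 + 46464)/(-362200 + z(180, 573)) = (-401652 + 46464)/(-362200 - 216) = -355188/(-362416) = -355188*(-1/362416) = 88797/90604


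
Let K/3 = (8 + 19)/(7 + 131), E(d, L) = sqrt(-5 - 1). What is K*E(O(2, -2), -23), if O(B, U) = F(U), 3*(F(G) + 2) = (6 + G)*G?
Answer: 27*I*sqrt(6)/46 ≈ 1.4377*I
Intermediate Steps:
F(G) = -2 + G*(6 + G)/3 (F(G) = -2 + ((6 + G)*G)/3 = -2 + (G*(6 + G))/3 = -2 + G*(6 + G)/3)
O(B, U) = -2 + 2*U + U**2/3
E(d, L) = I*sqrt(6) (E(d, L) = sqrt(-6) = I*sqrt(6))
K = 27/46 (K = 3*((8 + 19)/(7 + 131)) = 3*(27/138) = 3*(27*(1/138)) = 3*(9/46) = 27/46 ≈ 0.58696)
K*E(O(2, -2), -23) = 27*(I*sqrt(6))/46 = 27*I*sqrt(6)/46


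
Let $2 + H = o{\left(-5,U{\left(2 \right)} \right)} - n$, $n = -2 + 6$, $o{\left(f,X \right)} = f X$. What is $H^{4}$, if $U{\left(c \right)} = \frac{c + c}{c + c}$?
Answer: $14641$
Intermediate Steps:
$U{\left(c \right)} = 1$ ($U{\left(c \right)} = \frac{2 c}{2 c} = 2 c \frac{1}{2 c} = 1$)
$o{\left(f,X \right)} = X f$
$n = 4$
$H = -11$ ($H = -2 + \left(1 \left(-5\right) - 4\right) = -2 - 9 = -11$)
$H^{4} = \left(-11\right)^{4} = 14641$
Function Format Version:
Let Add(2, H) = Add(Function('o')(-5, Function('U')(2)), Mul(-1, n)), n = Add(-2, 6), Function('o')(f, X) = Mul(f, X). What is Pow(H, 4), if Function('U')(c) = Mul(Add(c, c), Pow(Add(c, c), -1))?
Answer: 14641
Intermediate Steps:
Function('U')(c) = 1 (Function('U')(c) = Mul(Mul(2, c), Pow(Mul(2, c), -1)) = Mul(Mul(2, c), Mul(Rational(1, 2), Pow(c, -1))) = 1)
Function('o')(f, X) = Mul(X, f)
n = 4
H = -11 (H = Add(-2, Add(Mul(1, -5), Mul(-1, 4))) = Add(-2, Add(-5, -4)) = Add(-2, -9) = -11)
Pow(H, 4) = Pow(-11, 4) = 14641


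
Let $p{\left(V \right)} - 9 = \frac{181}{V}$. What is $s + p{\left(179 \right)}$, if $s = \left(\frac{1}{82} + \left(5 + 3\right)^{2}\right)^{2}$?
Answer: $\frac{4943857587}{1203596} \approx 4107.6$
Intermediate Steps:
$p{\left(V \right)} = 9 + \frac{181}{V}$
$s = \frac{27552001}{6724}$ ($s = \left(\frac{1}{82} + 8^{2}\right)^{2} = \left(\frac{1}{82} + 64\right)^{2} = \left(\frac{5249}{82}\right)^{2} = \frac{27552001}{6724} \approx 4097.6$)
$s + p{\left(179 \right)} = \frac{27552001}{6724} + \left(9 + \frac{181}{179}\right) = \frac{27552001}{6724} + \frac{1792}{179} = \frac{4943857587}{1203596}$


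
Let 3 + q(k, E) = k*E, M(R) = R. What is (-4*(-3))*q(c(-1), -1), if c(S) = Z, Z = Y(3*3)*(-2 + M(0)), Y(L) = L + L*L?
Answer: 2124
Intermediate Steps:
Y(L) = L + L²
Z = -180 (Z = ((3*3)*(1 + 3*3))*(-2 + 0) = (9*(1 + 9))*(-2) = (9*10)*(-2) = 90*(-2) = -180)
c(S) = -180
q(k, E) = -3 + E*k (q(k, E) = -3 + k*E = -3 + E*k)
(-4*(-3))*q(c(-1), -1) = (-4*(-3))*(-3 - 1*(-180)) = 12*(-3 + 180) = 12*177 = 2124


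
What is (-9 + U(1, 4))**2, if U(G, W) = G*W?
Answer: 25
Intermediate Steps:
(-9 + U(1, 4))**2 = (-9 + 1*4)**2 = (-9 + 4)**2 = (-5)**2 = 25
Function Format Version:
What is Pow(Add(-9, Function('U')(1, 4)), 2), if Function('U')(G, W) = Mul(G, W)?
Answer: 25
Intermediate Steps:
Pow(Add(-9, Function('U')(1, 4)), 2) = Pow(Add(-9, Mul(1, 4)), 2) = Pow(Add(-9, 4), 2) = Pow(-5, 2) = 25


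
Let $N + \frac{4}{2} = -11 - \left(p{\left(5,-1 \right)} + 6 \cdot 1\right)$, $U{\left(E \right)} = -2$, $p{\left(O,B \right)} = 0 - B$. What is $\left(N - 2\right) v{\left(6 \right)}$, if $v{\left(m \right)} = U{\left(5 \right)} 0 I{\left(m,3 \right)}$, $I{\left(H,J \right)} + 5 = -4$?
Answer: $0$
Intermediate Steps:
$I{\left(H,J \right)} = -9$ ($I{\left(H,J \right)} = -5 - 4 = -9$)
$p{\left(O,B \right)} = - B$
$v{\left(m \right)} = 0$ ($v{\left(m \right)} = \left(-2\right) 0 \left(-9\right) = 0 \left(-9\right) = 0$)
$N = -20$ ($N = -2 - \left(11 + 1 + 6\right) = -2 - 18 = -20$)
$\left(N - 2\right) v{\left(6 \right)} = \left(-20 - 2\right) 0 = \left(-22\right) 0 = 0$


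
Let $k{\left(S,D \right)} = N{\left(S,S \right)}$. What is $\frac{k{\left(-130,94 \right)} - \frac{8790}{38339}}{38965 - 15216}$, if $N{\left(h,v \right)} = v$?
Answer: $- \frac{4992860}{910512911} \approx -0.0054836$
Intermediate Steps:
$k{\left(S,D \right)} = S$
$\frac{k{\left(-130,94 \right)} - \frac{8790}{38339}}{38965 - 15216} = \frac{-130 - \frac{8790}{38339}}{38965 - 15216} = \frac{-130 - \frac{8790}{38339}}{23749} = \left(-130 - \frac{8790}{38339}\right) \frac{1}{23749} = \left(- \frac{4992860}{38339}\right) \frac{1}{23749} = - \frac{4992860}{910512911}$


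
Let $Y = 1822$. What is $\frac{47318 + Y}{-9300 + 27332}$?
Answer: $\frac{1755}{644} \approx 2.7252$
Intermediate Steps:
$\frac{47318 + Y}{-9300 + 27332} = \frac{47318 + 1822}{-9300 + 27332} = \frac{49140}{18032} = 49140 \cdot \frac{1}{18032} = \frac{1755}{644}$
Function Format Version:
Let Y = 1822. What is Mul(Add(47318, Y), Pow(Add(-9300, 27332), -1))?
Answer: Rational(1755, 644) ≈ 2.7252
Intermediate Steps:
Mul(Add(47318, Y), Pow(Add(-9300, 27332), -1)) = Mul(Add(47318, 1822), Pow(Add(-9300, 27332), -1)) = Mul(49140, Pow(18032, -1)) = Mul(49140, Rational(1, 18032)) = Rational(1755, 644)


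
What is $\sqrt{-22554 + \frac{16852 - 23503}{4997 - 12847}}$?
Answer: $\frac{3 i \sqrt{6176807354}}{1570} \approx 150.18 i$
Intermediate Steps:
$\sqrt{-22554 + \frac{16852 - 23503}{4997 - 12847}} = \sqrt{-22554 - \frac{6651}{-7850}} = \sqrt{-22554 - - \frac{6651}{7850}} = \sqrt{-22554 + \frac{6651}{7850}} = \sqrt{- \frac{177042249}{7850}} = \frac{3 i \sqrt{6176807354}}{1570}$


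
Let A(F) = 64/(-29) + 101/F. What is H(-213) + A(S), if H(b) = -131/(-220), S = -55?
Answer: -21997/6380 ≈ -3.4478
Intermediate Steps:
A(F) = -64/29 + 101/F (A(F) = 64*(-1/29) + 101/F = -64/29 + 101/F)
H(b) = 131/220 (H(b) = -131*(-1/220) = 131/220)
H(-213) + A(S) = 131/220 + (-64/29 + 101/(-55)) = 131/220 + (-64/29 + 101*(-1/55)) = 131/220 + (-64/29 - 101/55) = 131/220 - 6449/1595 = -21997/6380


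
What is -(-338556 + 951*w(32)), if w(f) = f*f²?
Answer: -30823812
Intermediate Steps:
w(f) = f³
-(-338556 + 951*w(32)) = -951/(1/(32³ - 356)) = -951/(1/(32768 - 356)) = -951/(1/32412) = -951/1/32412 = -951*32412 = -30823812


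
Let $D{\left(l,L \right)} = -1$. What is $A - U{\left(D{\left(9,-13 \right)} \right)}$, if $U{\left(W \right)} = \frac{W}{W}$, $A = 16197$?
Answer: $16196$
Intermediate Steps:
$U{\left(W \right)} = 1$
$A - U{\left(D{\left(9,-13 \right)} \right)} = 16197 - 1 = 16196$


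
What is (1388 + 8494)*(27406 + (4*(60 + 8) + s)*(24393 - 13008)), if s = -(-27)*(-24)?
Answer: -42031644228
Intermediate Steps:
s = -648 (s = -1*648 = -648)
(1388 + 8494)*(27406 + (4*(60 + 8) + s)*(24393 - 13008)) = (1388 + 8494)*(27406 + (4*(60 + 8) - 648)*(24393 - 13008)) = 9882*(27406 + (4*68 - 648)*11385) = 9882*(27406 + (272 - 648)*11385) = 9882*(27406 - 376*11385) = 9882*(27406 - 4280760) = 9882*(-4253354) = -42031644228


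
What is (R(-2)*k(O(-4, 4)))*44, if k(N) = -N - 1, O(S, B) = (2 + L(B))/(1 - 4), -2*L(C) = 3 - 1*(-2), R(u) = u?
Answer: 308/3 ≈ 102.67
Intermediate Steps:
L(C) = -5/2 (L(C) = -(3 - 1*(-2))/2 = -(3 + 2)/2 = -½*5 = -5/2)
O(S, B) = ⅙ (O(S, B) = (2 - 5/2)/(1 - 4) = -½/(-3) = -½*(-⅓) = ⅙)
k(N) = -1 - N
(R(-2)*k(O(-4, 4)))*44 = -2*(-1 - 1*⅙)*44 = -2*(-1 - ⅙)*44 = -2*(-7/6)*44 = (7/3)*44 = 308/3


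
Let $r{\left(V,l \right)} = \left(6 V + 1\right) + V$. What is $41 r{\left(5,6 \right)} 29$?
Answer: $42804$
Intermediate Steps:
$r{\left(V,l \right)} = 1 + 7 V$ ($r{\left(V,l \right)} = \left(1 + 6 V\right) + V = 1 + 7 V$)
$41 r{\left(5,6 \right)} 29 = 41 \left(1 + 7 \cdot 5\right) 29 = 41 \left(1 + 35\right) 29 = 41 \cdot 36 \cdot 29 = 1476 \cdot 29 = 42804$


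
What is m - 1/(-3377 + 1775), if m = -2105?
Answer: -3372209/1602 ≈ -2105.0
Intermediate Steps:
m - 1/(-3377 + 1775) = -2105 - 1/(-3377 + 1775) = -2105 - 1/(-1602) = -2105 - 1*(-1/1602) = -2105 + 1/1602 = -3372209/1602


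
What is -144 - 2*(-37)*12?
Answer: 744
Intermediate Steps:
-144 - 2*(-37)*12 = -144 + 74*12 = -144 + 888 = 744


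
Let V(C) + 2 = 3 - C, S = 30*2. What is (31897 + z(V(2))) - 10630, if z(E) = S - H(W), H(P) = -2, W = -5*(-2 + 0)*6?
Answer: 21329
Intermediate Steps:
S = 60
W = 60 (W = -5*(-2)*6 = 10*6 = 60)
V(C) = 1 - C (V(C) = -2 + (3 - C) = 1 - C)
z(E) = 62 (z(E) = 60 - 1*(-2) = 60 + 2 = 62)
(31897 + z(V(2))) - 10630 = (31897 + 62) - 10630 = 31959 - 10630 = 21329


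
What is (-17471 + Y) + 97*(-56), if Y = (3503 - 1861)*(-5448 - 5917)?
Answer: -18684233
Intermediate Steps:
Y = -18661330 (Y = 1642*(-11365) = -18661330)
(-17471 + Y) + 97*(-56) = (-17471 - 18661330) + 97*(-56) = -18678801 - 5432 = -18684233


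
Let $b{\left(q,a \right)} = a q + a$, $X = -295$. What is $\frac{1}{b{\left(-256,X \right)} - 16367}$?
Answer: $\frac{1}{58858} \approx 1.699 \cdot 10^{-5}$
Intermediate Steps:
$b{\left(q,a \right)} = a + a q$
$\frac{1}{b{\left(-256,X \right)} - 16367} = \frac{1}{- 295 \left(1 - 256\right) - 16367} = \frac{1}{\left(-295\right) \left(-255\right) - 16367} = \frac{1}{75225 - 16367} = \frac{1}{58858}$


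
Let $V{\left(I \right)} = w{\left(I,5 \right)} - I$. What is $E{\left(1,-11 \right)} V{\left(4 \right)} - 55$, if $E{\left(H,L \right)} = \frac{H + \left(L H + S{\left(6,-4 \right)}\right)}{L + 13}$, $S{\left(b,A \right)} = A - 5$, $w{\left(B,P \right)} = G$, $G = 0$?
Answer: $-17$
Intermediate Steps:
$w{\left(B,P \right)} = 0$
$S{\left(b,A \right)} = -5 + A$
$V{\left(I \right)} = - I$ ($V{\left(I \right)} = 0 - I = - I$)
$E{\left(H,L \right)} = \frac{-9 + H + H L}{13 + L}$ ($E{\left(H,L \right)} = \frac{H + \left(L H - 9\right)}{L + 13} = \frac{H + \left(H L - 9\right)}{13 + L} = \frac{H + \left(-9 + H L\right)}{13 + L} = \frac{-9 + H + H L}{13 + L}$)
$E{\left(1,-11 \right)} V{\left(4 \right)} - 55 = \frac{-9 + 1 + 1 \left(-11\right)}{13 - 11} \left(\left(-1\right) 4\right) - 55 = \frac{-9 + 1 - 11}{2} \left(-4\right) - 55 = \frac{1}{2} \left(-19\right) \left(-4\right) - 55 = \left(- \frac{19}{2}\right) \left(-4\right) - 55 = 38 - 55 = -17$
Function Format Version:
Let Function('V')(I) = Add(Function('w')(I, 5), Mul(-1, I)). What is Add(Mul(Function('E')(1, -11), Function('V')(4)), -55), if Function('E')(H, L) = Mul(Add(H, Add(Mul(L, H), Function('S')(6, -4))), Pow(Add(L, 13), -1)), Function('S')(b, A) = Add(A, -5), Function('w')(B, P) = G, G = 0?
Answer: -17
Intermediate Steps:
Function('w')(B, P) = 0
Function('S')(b, A) = Add(-5, A)
Function('V')(I) = Mul(-1, I) (Function('V')(I) = Add(0, Mul(-1, I)) = Mul(-1, I))
Function('E')(H, L) = Mul(Pow(Add(13, L), -1), Add(-9, H, Mul(H, L))) (Function('E')(H, L) = Mul(Add(H, Add(Mul(L, H), Add(-5, -4))), Pow(Add(L, 13), -1)) = Mul(Add(H, Add(Mul(H, L), -9)), Pow(Add(13, L), -1)) = Mul(Add(H, Add(-9, Mul(H, L))), Pow(Add(13, L), -1)) = Mul(Add(-9, H, Mul(H, L)), Pow(Add(13, L), -1)) = Mul(Pow(Add(13, L), -1), Add(-9, H, Mul(H, L))))
Add(Mul(Function('E')(1, -11), Function('V')(4)), -55) = Add(Mul(Mul(Pow(Add(13, -11), -1), Add(-9, 1, Mul(1, -11))), Mul(-1, 4)), -55) = Add(Mul(Mul(Pow(2, -1), Add(-9, 1, -11)), -4), -55) = Add(Mul(Mul(Rational(1, 2), -19), -4), -55) = Add(Mul(Rational(-19, 2), -4), -55) = Add(38, -55) = -17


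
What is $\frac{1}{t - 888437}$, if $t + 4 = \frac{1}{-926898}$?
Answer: $- \frac{926898}{823494186019} \approx -1.1256 \cdot 10^{-6}$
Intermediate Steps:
$t = - \frac{3707593}{926898}$ ($t = -4 + \frac{1}{-926898} = -4 - \frac{1}{926898} = - \frac{3707593}{926898} \approx -4.0$)
$\frac{1}{t - 888437} = \frac{1}{- \frac{3707593}{926898} - 888437} = \frac{1}{- \frac{823494186019}{926898}} = - \frac{926898}{823494186019}$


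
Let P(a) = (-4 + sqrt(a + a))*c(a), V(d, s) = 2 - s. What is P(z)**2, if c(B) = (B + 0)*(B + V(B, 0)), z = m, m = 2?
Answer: 256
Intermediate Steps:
z = 2
c(B) = B*(2 + B) (c(B) = (B + 0)*(B + (2 - 1*0)) = B*(B + (2 + 0)) = B*(B + 2) = B*(2 + B))
P(a) = a*(-4 + sqrt(2)*sqrt(a))*(2 + a) (P(a) = (-4 + sqrt(a + a))*(a*(2 + a)) = (-4 + sqrt(2*a))*(a*(2 + a)) = (-4 + sqrt(2)*sqrt(a))*(a*(2 + a)) = a*(-4 + sqrt(2)*sqrt(a))*(2 + a))
P(z)**2 = (2*(-4 + sqrt(2)*sqrt(2))*(2 + 2))**2 = (2*(-4 + 2)*4)**2 = (2*(-2)*4)**2 = (-16)**2 = 256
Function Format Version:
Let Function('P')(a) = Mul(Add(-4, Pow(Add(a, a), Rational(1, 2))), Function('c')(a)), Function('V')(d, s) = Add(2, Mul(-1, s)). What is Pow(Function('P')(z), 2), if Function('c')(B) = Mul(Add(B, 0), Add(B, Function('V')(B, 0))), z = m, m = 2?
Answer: 256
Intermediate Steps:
z = 2
Function('c')(B) = Mul(B, Add(2, B)) (Function('c')(B) = Mul(Add(B, 0), Add(B, Add(2, Mul(-1, 0)))) = Mul(B, Add(B, Add(2, 0))) = Mul(B, Add(B, 2)) = Mul(B, Add(2, B)))
Function('P')(a) = Mul(a, Add(-4, Mul(Pow(2, Rational(1, 2)), Pow(a, Rational(1, 2)))), Add(2, a)) (Function('P')(a) = Mul(Add(-4, Pow(Add(a, a), Rational(1, 2))), Mul(a, Add(2, a))) = Mul(Add(-4, Pow(Mul(2, a), Rational(1, 2))), Mul(a, Add(2, a))) = Mul(Add(-4, Mul(Pow(2, Rational(1, 2)), Pow(a, Rational(1, 2)))), Mul(a, Add(2, a))) = Mul(a, Add(-4, Mul(Pow(2, Rational(1, 2)), Pow(a, Rational(1, 2)))), Add(2, a)))
Pow(Function('P')(z), 2) = Pow(Mul(2, Add(-4, Mul(Pow(2, Rational(1, 2)), Pow(2, Rational(1, 2)))), Add(2, 2)), 2) = Pow(Mul(2, Add(-4, 2), 4), 2) = Pow(Mul(2, -2, 4), 2) = Pow(-16, 2) = 256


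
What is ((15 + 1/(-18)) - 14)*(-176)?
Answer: -1496/9 ≈ -166.22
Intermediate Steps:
((15 + 1/(-18)) - 14)*(-176) = ((15 - 1/18) - 14)*(-176) = (269/18 - 14)*(-176) = (17/18)*(-176) = -1496/9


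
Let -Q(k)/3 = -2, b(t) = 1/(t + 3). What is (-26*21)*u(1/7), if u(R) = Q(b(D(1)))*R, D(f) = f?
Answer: -468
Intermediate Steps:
b(t) = 1/(3 + t)
Q(k) = 6 (Q(k) = -3*(-2) = 6)
u(R) = 6*R
(-26*21)*u(1/7) = (-26*21)*(6/7) = -3276/7 = -546*6/7 = -468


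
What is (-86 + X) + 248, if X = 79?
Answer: 241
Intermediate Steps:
(-86 + X) + 248 = (-86 + 79) + 248 = -7 + 248 = 241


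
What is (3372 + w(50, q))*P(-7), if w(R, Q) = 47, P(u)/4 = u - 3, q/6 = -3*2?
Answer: -136760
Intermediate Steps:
q = -36 (q = 6*(-3*2) = 6*(-6) = -36)
P(u) = -12 + 4*u (P(u) = 4*(u - 3) = 4*(-3 + u) = -12 + 4*u)
(3372 + w(50, q))*P(-7) = (3372 + 47)*(-12 + 4*(-7)) = 3419*(-12 - 28) = 3419*(-40) = -136760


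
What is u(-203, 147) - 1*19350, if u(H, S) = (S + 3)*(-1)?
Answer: -19500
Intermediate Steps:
u(H, S) = -3 - S (u(H, S) = (3 + S)*(-1) = -3 - S)
u(-203, 147) - 1*19350 = (-3 - 1*147) - 1*19350 = (-3 - 147) - 19350 = -150 - 19350 = -19500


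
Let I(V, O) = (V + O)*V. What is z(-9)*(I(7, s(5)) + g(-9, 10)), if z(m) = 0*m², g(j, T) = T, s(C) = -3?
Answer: 0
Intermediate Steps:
z(m) = 0
I(V, O) = V*(O + V) (I(V, O) = (O + V)*V = V*(O + V))
z(-9)*(I(7, s(5)) + g(-9, 10)) = 0*(7*(-3 + 7) + 10) = 0*(7*4 + 10) = 0*(28 + 10) = 0*38 = 0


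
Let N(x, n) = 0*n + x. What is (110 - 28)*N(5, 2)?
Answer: 410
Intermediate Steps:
N(x, n) = x (N(x, n) = 0 + x = x)
(110 - 28)*N(5, 2) = (110 - 28)*5 = 82*5 = 410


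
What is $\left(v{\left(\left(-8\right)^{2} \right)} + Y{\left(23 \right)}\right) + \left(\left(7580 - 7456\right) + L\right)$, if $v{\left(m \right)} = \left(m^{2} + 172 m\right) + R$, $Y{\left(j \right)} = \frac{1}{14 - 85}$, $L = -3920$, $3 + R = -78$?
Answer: $\frac{797116}{71} \approx 11227.0$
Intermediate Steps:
$R = -81$ ($R = -3 - 78 = -81$)
$Y{\left(j \right)} = - \frac{1}{71}$ ($Y{\left(j \right)} = \frac{1}{-71} = - \frac{1}{71}$)
$v{\left(m \right)} = -81 + m^{2} + 172 m$ ($v{\left(m \right)} = \left(m^{2} + 172 m\right) - 81 = -81 + m^{2} + 172 m$)
$\left(v{\left(\left(-8\right)^{2} \right)} + Y{\left(23 \right)}\right) + \left(\left(7580 - 7456\right) + L\right) = \left(\left(-81 + \left(\left(-8\right)^{2}\right)^{2} + 172 \left(-8\right)^{2}\right) - \frac{1}{71}\right) + \left(\left(7580 - 7456\right) - 3920\right) = \left(\left(-81 + 64^{2} + 172 \cdot 64\right) - \frac{1}{71}\right) + \left(124 - 3920\right) = \left(\left(-81 + 4096 + 11008\right) - \frac{1}{71}\right) - 3796 = \left(15023 - \frac{1}{71}\right) - 3796 = \frac{1066632}{71} - 3796 = \frac{797116}{71}$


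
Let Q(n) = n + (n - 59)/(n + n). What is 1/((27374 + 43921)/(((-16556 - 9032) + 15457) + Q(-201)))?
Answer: -2076602/14330295 ≈ -0.14491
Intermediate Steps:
Q(n) = n + (-59 + n)/(2*n) (Q(n) = n + (-59 + n)/((2*n)) = n + (-59 + n)*(1/(2*n)) = n + (-59 + n)/(2*n))
1/((27374 + 43921)/(((-16556 - 9032) + 15457) + Q(-201))) = 1/((27374 + 43921)/(((-16556 - 9032) + 15457) + (½ - 201 - 59/2/(-201)))) = 1/(71295/((-25588 + 15457) + (½ - 201 - 59/2*(-1/201)))) = 1/(71295/(-10131 + (½ - 201 + 59/402))) = 1/(71295/(-10131 - 40271/201)) = 1/(71295/(-2076602/201)) = 1/(71295*(-201/2076602)) = 1/(-14330295/2076602) = -2076602/14330295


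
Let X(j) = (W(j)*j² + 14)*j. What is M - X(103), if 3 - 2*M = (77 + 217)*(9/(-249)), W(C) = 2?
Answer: -363023605/166 ≈ -2.1869e+6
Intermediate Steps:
M = 1131/166 (M = 3/2 - (77 + 217)*9/(-249)/2 = 3/2 - 147*9*(-1/249) = 3/2 - 147*(-3)/83 = 3/2 - ½*(-882/83) = 3/2 + 441/83 = 1131/166 ≈ 6.8133)
X(j) = j*(14 + 2*j²) (X(j) = (2*j² + 14)*j = (14 + 2*j²)*j = j*(14 + 2*j²))
M - X(103) = 1131/166 - 2*103*(7 + 103²) = 1131/166 - 2*103*(7 + 10609) = 1131/166 - 2*103*10616 = 1131/166 - 1*2186896 = 1131/166 - 2186896 = -363023605/166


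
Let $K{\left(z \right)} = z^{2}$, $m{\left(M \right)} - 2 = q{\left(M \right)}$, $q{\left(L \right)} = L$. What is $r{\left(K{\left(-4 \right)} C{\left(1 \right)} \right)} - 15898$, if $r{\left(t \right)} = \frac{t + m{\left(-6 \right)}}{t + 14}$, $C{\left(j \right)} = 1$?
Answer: $- \frac{79488}{5} \approx -15898.0$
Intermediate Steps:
$m{\left(M \right)} = 2 + M$
$r{\left(t \right)} = \frac{-4 + t}{14 + t}$ ($r{\left(t \right)} = \frac{t + \left(2 - 6\right)}{t + 14} = \frac{t - 4}{14 + t} = \frac{-4 + t}{14 + t}$)
$r{\left(K{\left(-4 \right)} C{\left(1 \right)} \right)} - 15898 = \frac{-4 + \left(-4\right)^{2} \cdot 1}{14 + \left(-4\right)^{2} \cdot 1} - 15898 = \frac{-4 + 16 \cdot 1}{14 + 16 \cdot 1} - 15898 = \frac{-4 + 16}{14 + 16} - 15898 = \frac{1}{30} \cdot 12 - 15898 = \frac{2}{5} - 15898 = - \frac{79488}{5}$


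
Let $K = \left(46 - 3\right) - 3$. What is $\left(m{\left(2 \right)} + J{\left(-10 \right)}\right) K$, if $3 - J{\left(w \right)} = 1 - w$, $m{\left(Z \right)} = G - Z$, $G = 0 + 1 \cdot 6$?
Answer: $-160$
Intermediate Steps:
$G = 6$ ($G = 0 + 6 = 6$)
$m{\left(Z \right)} = 6 - Z$
$K = 40$ ($K = 43 - 3 = 40$)
$J{\left(w \right)} = 2 + w$ ($J{\left(w \right)} = 3 - \left(1 - w\right) = 3 + \left(-1 + w\right) = 2 + w$)
$\left(m{\left(2 \right)} + J{\left(-10 \right)}\right) K = \left(\left(6 - 2\right) + \left(2 - 10\right)\right) 40 = \left(\left(6 - 2\right) - 8\right) 40 = \left(4 - 8\right) 40 = \left(-4\right) 40 = -160$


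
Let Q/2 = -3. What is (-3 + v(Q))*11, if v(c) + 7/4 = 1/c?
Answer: -649/12 ≈ -54.083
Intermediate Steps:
Q = -6 (Q = 2*(-3) = -6)
v(c) = -7/4 + 1/c
(-3 + v(Q))*11 = (-3 + (-7/4 + 1/(-6)))*11 = (-3 + (-7/4 - ⅙))*11 = (-3 - 23/12)*11 = -59/12*11 = -649/12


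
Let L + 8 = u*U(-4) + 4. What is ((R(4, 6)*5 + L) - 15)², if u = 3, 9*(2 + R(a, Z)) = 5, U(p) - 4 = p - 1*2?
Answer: 84100/81 ≈ 1038.3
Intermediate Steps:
U(p) = 2 + p (U(p) = 4 + (p - 1*2) = 4 + (p - 2) = 4 + (-2 + p) = 2 + p)
R(a, Z) = -13/9 (R(a, Z) = -2 + (⅑)*5 = -2 + 5/9 = -13/9)
L = -10 (L = -8 + (3*(2 - 4) + 4) = -8 + (3*(-2) + 4) = -8 + (-6 + 4) = -8 - 2 = -10)
((R(4, 6)*5 + L) - 15)² = ((-13/9*5 - 10) - 15)² = ((-65/9 - 10) - 15)² = (-155/9 - 15)² = (-290/9)² = 84100/81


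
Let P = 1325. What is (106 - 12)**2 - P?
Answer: 7511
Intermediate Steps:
(106 - 12)**2 - P = (106 - 12)**2 - 1*1325 = 94**2 - 1325 = 8836 - 1325 = 7511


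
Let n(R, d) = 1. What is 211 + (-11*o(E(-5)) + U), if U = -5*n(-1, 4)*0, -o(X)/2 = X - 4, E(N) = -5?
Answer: 13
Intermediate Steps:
o(X) = 8 - 2*X (o(X) = -2*(X - 4) = -2*(-4 + X) = 8 - 2*X)
U = 0 (U = -5*1*0 = -5*0 = 0)
211 + (-11*o(E(-5)) + U) = 211 + (-11*(8 - 2*(-5)) + 0) = 211 + (-11*(8 + 10) + 0) = 211 + (-11*18 + 0) = 211 + (-198 + 0) = 211 - 198 = 13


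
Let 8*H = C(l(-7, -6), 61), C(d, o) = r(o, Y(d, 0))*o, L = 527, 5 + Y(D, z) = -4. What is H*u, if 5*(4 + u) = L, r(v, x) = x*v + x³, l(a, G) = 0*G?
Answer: -19762353/20 ≈ -9.8812e+5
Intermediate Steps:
l(a, G) = 0
Y(D, z) = -9 (Y(D, z) = -5 - 4 = -9)
r(v, x) = x³ + v*x (r(v, x) = v*x + x³ = x³ + v*x)
C(d, o) = o*(-729 - 9*o) (C(d, o) = (-9*(o + (-9)²))*o = (-9*(o + 81))*o = (-9*(81 + o))*o = (-729 - 9*o)*o = o*(-729 - 9*o))
u = 507/5 (u = -4 + (⅕)*527 = -4 + 527/5 = 507/5 ≈ 101.40)
H = -38979/4 (H = (9*61*(-81 - 1*61))/8 = (9*61*(-81 - 61))/8 = (9*61*(-142))/8 = (⅛)*(-77958) = -38979/4 ≈ -9744.8)
H*u = -38979/4*507/5 = -19762353/20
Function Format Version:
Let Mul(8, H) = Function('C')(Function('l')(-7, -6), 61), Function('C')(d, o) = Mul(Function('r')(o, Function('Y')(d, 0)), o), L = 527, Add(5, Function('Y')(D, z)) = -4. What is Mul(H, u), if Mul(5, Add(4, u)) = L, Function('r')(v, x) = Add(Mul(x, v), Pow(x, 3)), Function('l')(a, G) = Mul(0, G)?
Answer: Rational(-19762353, 20) ≈ -9.8812e+5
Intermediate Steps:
Function('l')(a, G) = 0
Function('Y')(D, z) = -9 (Function('Y')(D, z) = Add(-5, -4) = -9)
Function('r')(v, x) = Add(Pow(x, 3), Mul(v, x)) (Function('r')(v, x) = Add(Mul(v, x), Pow(x, 3)) = Add(Pow(x, 3), Mul(v, x)))
Function('C')(d, o) = Mul(o, Add(-729, Mul(-9, o))) (Function('C')(d, o) = Mul(Mul(-9, Add(o, Pow(-9, 2))), o) = Mul(Mul(-9, Add(o, 81)), o) = Mul(Mul(-9, Add(81, o)), o) = Mul(Add(-729, Mul(-9, o)), o) = Mul(o, Add(-729, Mul(-9, o))))
u = Rational(507, 5) (u = Add(-4, Mul(Rational(1, 5), 527)) = Add(-4, Rational(527, 5)) = Rational(507, 5) ≈ 101.40)
H = Rational(-38979, 4) (H = Mul(Rational(1, 8), Mul(9, 61, Add(-81, Mul(-1, 61)))) = Mul(Rational(1, 8), Mul(9, 61, Add(-81, -61))) = Mul(Rational(1, 8), Mul(9, 61, -142)) = Mul(Rational(1, 8), -77958) = Rational(-38979, 4) ≈ -9744.8)
Mul(H, u) = Mul(Rational(-38979, 4), Rational(507, 5)) = Rational(-19762353, 20)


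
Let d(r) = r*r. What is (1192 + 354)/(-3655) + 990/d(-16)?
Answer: 1611337/467840 ≈ 3.4442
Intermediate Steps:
d(r) = r²
(1192 + 354)/(-3655) + 990/d(-16) = (1192 + 354)/(-3655) + 990/((-16)²) = 1546*(-1/3655) + 990/256 = -1546/3655 + 990*(1/256) = -1546/3655 + 495/128 = 1611337/467840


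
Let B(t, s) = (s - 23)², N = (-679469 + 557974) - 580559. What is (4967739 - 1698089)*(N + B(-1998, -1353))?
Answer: 3895205977300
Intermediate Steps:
N = -702054 (N = -121495 - 580559 = -702054)
B(t, s) = (-23 + s)²
(4967739 - 1698089)*(N + B(-1998, -1353)) = (4967739 - 1698089)*(-702054 + (-23 - 1353)²) = 3269650*(-702054 + (-1376)²) = 3269650*(-702054 + 1893376) = 3269650*1191322 = 3895205977300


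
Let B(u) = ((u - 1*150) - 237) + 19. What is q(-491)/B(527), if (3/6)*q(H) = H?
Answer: -982/159 ≈ -6.1761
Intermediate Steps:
q(H) = 2*H
B(u) = -368 + u (B(u) = ((u - 150) - 237) + 19 = ((-150 + u) - 237) + 19 = (-387 + u) + 19 = -368 + u)
q(-491)/B(527) = (2*(-491))/(-368 + 527) = -982/159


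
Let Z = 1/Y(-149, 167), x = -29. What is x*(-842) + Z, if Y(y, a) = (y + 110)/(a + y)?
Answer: 317428/13 ≈ 24418.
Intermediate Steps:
Y(y, a) = (110 + y)/(a + y)
Z = -6/13 (Z = 1/((110 - 149)/(167 - 149)) = 1/(-39/18) = 1/((1/18)*(-39)) = 1/(-13/6) = -6/13 ≈ -0.46154)
x*(-842) + Z = -29*(-842) - 6/13 = 24418 - 6/13 = 317428/13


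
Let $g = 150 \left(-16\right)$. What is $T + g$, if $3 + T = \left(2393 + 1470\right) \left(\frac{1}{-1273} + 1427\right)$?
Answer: $\frac{7014350891}{1273} \approx 5.5101 \cdot 10^{6}$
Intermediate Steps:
$T = \frac{7017406091}{1273}$ ($T = -3 + \left(2393 + 1470\right) \left(\frac{1}{-1273} + 1427\right) = -3 + 3863 \left(- \frac{1}{1273} + 1427\right) = -3 + 3863 \cdot \frac{1816570}{1273} = -3 + \frac{7017409910}{1273} = \frac{7017406091}{1273} \approx 5.5125 \cdot 10^{6}$)
$g = -2400$
$T + g = \frac{7017406091}{1273} - 2400 = \frac{7014350891}{1273}$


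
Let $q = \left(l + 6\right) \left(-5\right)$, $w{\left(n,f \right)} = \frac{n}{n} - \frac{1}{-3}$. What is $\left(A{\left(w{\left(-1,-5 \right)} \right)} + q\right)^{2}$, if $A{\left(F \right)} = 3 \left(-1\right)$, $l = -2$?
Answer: $529$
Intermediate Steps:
$w{\left(n,f \right)} = \frac{4}{3}$ ($w{\left(n,f \right)} = 1 - - \frac{1}{3} = 1 + \frac{1}{3} = \frac{4}{3}$)
$q = -20$ ($q = \left(-2 + 6\right) \left(-5\right) = 4 \left(-5\right) = -20$)
$A{\left(F \right)} = -3$
$\left(A{\left(w{\left(-1,-5 \right)} \right)} + q\right)^{2} = \left(-3 - 20\right)^{2} = \left(-23\right)^{2} = 529$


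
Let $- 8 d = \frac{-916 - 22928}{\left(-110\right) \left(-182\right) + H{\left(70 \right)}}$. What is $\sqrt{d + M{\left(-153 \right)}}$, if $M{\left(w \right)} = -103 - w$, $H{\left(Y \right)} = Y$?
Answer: $\frac{23 \sqrt{780845}}{2870} \approx 7.0816$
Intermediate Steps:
$d = \frac{5961}{40180}$ ($d = - \frac{\left(-916 - 22928\right) \frac{1}{\left(-110\right) \left(-182\right) + 70}}{8} = - \frac{\left(-23844\right) \frac{1}{20020 + 70}}{8} = - \frac{\left(-23844\right) \frac{1}{20090}}{8} = \left(- \frac{1}{8}\right) \left(- \frac{11922}{10045}\right) = \frac{5961}{40180} \approx 0.14836$)
$\sqrt{d + M{\left(-153 \right)}} = \sqrt{\frac{5961}{40180} - -50} = \sqrt{\frac{5961}{40180} + \left(-103 + 153\right)} = \sqrt{\frac{5961}{40180} + 50} = \sqrt{\frac{2014961}{40180}} = \frac{23 \sqrt{780845}}{2870}$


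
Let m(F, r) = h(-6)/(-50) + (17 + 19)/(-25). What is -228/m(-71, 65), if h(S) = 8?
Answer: 285/2 ≈ 142.50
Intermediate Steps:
m(F, r) = -8/5 (m(F, r) = 8/(-50) + (17 + 19)/(-25) = 8*(-1/50) + 36*(-1/25) = -4/25 - 36/25 = -8/5)
-228/m(-71, 65) = -228/(-8/5) = -228*(-5/8) = 285/2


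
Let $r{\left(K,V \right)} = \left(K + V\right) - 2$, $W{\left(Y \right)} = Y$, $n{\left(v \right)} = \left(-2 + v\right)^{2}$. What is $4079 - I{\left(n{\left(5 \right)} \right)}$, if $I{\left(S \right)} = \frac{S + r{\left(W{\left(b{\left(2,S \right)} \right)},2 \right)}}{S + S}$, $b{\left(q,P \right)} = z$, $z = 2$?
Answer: $\frac{73411}{18} \approx 4078.4$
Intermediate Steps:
$b{\left(q,P \right)} = 2$
$r{\left(K,V \right)} = -2 + K + V$
$I{\left(S \right)} = \frac{2 + S}{2 S}$ ($I{\left(S \right)} = \frac{S + \left(-2 + 2 + 2\right)}{S + S} = \frac{S + 2}{2 S} = \left(2 + S\right) \frac{1}{2 S} = \frac{2 + S}{2 S}$)
$4079 - I{\left(n{\left(5 \right)} \right)} = 4079 - \frac{2 + \left(-2 + 5\right)^{2}}{2 \left(-2 + 5\right)^{2}} = 4079 - \frac{2 + 3^{2}}{2 \cdot 3^{2}} = 4079 - \frac{2 + 9}{2 \cdot 9} = 4079 - \frac{1}{2} \cdot \frac{1}{9} \cdot 11 = 4079 - \frac{11}{18} = \frac{73411}{18}$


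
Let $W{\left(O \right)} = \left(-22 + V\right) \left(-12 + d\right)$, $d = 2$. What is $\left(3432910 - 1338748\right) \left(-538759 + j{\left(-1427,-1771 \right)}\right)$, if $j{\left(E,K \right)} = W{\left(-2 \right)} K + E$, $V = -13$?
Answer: $-2429303309832$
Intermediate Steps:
$W{\left(O \right)} = 350$ ($W{\left(O \right)} = \left(-22 - 13\right) \left(-12 + 2\right) = \left(-35\right) \left(-10\right) = 350$)
$j{\left(E,K \right)} = E + 350 K$ ($j{\left(E,K \right)} = 350 K + E = E + 350 K$)
$\left(3432910 - 1338748\right) \left(-538759 + j{\left(-1427,-1771 \right)}\right) = \left(3432910 - 1338748\right) \left(-538759 + \left(-1427 + 350 \left(-1771\right)\right)\right) = 2094162 \left(-538759 - 621277\right) = 2094162 \left(-1160036\right) = -2429303309832$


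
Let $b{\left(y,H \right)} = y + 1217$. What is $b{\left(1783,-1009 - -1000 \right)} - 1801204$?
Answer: $-1798204$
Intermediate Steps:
$b{\left(y,H \right)} = 1217 + y$
$b{\left(1783,-1009 - -1000 \right)} - 1801204 = \left(1217 + 1783\right) - 1801204 = 3000 - 1801204 = -1798204$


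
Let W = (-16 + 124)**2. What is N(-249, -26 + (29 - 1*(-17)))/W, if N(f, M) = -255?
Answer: -85/3888 ≈ -0.021862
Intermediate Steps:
W = 11664 (W = 108**2 = 11664)
N(-249, -26 + (29 - 1*(-17)))/W = -255/11664 = -255*1/11664 = -85/3888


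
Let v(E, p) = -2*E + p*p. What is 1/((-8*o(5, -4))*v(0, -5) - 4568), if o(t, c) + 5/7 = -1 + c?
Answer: -7/23976 ≈ -0.00029196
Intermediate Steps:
o(t, c) = -12/7 + c (o(t, c) = -5/7 + (-1 + c) = -12/7 + c)
v(E, p) = p² - 2*E (v(E, p) = -2*E + p² = p² - 2*E)
1/((-8*o(5, -4))*v(0, -5) - 4568) = 1/((-8*(-12/7 - 4))*((-5)² - 2*0) - 4568) = 1/((-8*(-40/7))*(25 + 0) - 4568) = 1/((320/7)*25 - 4568) = 1/(8000/7 - 4568) = 1/(-23976/7) = -7/23976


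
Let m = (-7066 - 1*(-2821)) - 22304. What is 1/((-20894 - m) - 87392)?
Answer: -1/81737 ≈ -1.2234e-5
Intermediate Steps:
m = -26549 (m = (-7066 + 2821) - 22304 = -4245 - 22304 = -26549)
1/((-20894 - m) - 87392) = 1/((-20894 - 1*(-26549)) - 87392) = 1/((-20894 + 26549) - 87392) = 1/(5655 - 87392) = 1/(-81737) = -1/81737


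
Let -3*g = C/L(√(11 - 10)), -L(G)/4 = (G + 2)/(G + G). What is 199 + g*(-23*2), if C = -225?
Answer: 774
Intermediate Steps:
L(G) = -2*(2 + G)/G (L(G) = -4*(G + 2)/(G + G) = -4*(2 + G)/(2*G) = -4*(2 + G)*1/(2*G) = -2*(2 + G)/G)
g = -25/2 (g = -(-75)/(-2 - 4/√(11 - 10)) = -(-75)/(-2 - 4/(√1)) = -(-75)/(-2 - 4/1) = -(-75)/(-2 - 4*1) = -(-75)/(-2 - 4) = -(-75)/(-6) = -(-75)*(-1)/6 = -⅓*75/2 = -25/2 ≈ -12.500)
199 + g*(-23*2) = 199 - (-575)*2/2 = 199 - 25/2*(-46) = 199 + 575 = 774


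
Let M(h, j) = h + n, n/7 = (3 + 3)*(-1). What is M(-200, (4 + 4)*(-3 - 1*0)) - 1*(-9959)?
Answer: 9717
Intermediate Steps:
n = -42 (n = 7*((3 + 3)*(-1)) = 7*(6*(-1)) = 7*(-6) = -42)
M(h, j) = -42 + h (M(h, j) = h - 42 = -42 + h)
M(-200, (4 + 4)*(-3 - 1*0)) - 1*(-9959) = (-42 - 200) - 1*(-9959) = -242 + 9959 = 9717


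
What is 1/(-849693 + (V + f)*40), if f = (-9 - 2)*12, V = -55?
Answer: -1/857173 ≈ -1.1666e-6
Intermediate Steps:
f = -132 (f = -11*12 = -132)
1/(-849693 + (V + f)*40) = 1/(-849693 + (-55 - 132)*40) = 1/(-849693 - 187*40) = 1/(-849693 - 7480) = 1/(-857173) = -1/857173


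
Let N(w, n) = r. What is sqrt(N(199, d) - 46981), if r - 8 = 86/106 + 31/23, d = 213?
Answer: I*sqrt(69796837645)/1219 ≈ 216.73*I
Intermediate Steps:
r = 12384/1219 (r = 8 + (86/106 + 31/23) = 8 + (86*(1/106) + 31*(1/23)) = 8 + (43/53 + 31/23) = 8 + 2632/1219 = 12384/1219 ≈ 10.159)
N(w, n) = 12384/1219
sqrt(N(199, d) - 46981) = sqrt(12384/1219 - 46981) = sqrt(-57257455/1219) = I*sqrt(69796837645)/1219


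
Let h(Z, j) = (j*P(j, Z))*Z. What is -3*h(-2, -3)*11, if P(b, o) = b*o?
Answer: -1188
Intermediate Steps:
h(Z, j) = Z²*j² (h(Z, j) = (j*(j*Z))*Z = (j*(Z*j))*Z = (Z*j²)*Z = Z²*j²)
-3*h(-2, -3)*11 = -3*(-2)²*(-3)²*11 = -12*9*11 = -3*36*11 = -108*11 = -1188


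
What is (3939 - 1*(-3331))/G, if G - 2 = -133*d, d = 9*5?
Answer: -7270/5983 ≈ -1.2151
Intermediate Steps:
d = 45
G = -5983 (G = 2 - 133*45 = 2 - 5985 = -5983)
(3939 - 1*(-3331))/G = (3939 - 1*(-3331))/(-5983) = (3939 + 3331)*(-1/5983) = 7270*(-1/5983) = -7270/5983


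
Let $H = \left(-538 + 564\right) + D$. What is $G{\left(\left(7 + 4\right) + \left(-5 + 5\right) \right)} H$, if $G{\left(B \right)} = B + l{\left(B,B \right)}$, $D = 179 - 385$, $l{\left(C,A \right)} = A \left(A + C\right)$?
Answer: $-45540$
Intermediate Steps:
$D = -206$
$G{\left(B \right)} = B + 2 B^{2}$ ($G{\left(B \right)} = B + B \left(B + B\right) = B + B 2 B = B + 2 B^{2}$)
$H = -180$ ($H = \left(-538 + 564\right) - 206 = 26 - 206 = -180$)
$G{\left(\left(7 + 4\right) + \left(-5 + 5\right) \right)} H = \left(\left(7 + 4\right) + \left(-5 + 5\right)\right) \left(1 + 2 \left(\left(7 + 4\right) + \left(-5 + 5\right)\right)\right) \left(-180\right) = \left(11 + 0\right) \left(1 + 2 \left(11 + 0\right)\right) \left(-180\right) = 11 \left(1 + 2 \cdot 11\right) \left(-180\right) = 11 \left(1 + 22\right) \left(-180\right) = 11 \cdot 23 \left(-180\right) = 253 \left(-180\right) = -45540$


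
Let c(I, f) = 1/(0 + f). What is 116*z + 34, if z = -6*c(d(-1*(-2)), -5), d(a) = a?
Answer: 866/5 ≈ 173.20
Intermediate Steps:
c(I, f) = 1/f
z = 6/5 (z = -6/(-5) = -6*(-⅕) = 6/5 ≈ 1.2000)
116*z + 34 = 116*(6/5) + 34 = 696/5 + 34 = 866/5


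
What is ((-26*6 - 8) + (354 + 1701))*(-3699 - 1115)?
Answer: -9103274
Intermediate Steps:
((-26*6 - 8) + (354 + 1701))*(-3699 - 1115) = ((-156 - 8) + 2055)*(-4814) = (-164 + 2055)*(-4814) = 1891*(-4814) = -9103274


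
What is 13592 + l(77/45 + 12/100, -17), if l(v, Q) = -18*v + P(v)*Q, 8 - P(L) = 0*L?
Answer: 335576/25 ≈ 13423.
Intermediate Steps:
P(L) = 8 (P(L) = 8 - 0*L = 8 - 1*0 = 8 + 0 = 8)
l(v, Q) = -18*v + 8*Q
13592 + l(77/45 + 12/100, -17) = 13592 + (-18*(77/45 + 12/100) + 8*(-17)) = 13592 + (-18*(77*(1/45) + 12*(1/100)) - 136) = 13592 + (-18*(77/45 + 3/25) - 136) = 13592 + (-18*412/225 - 136) = 13592 + (-824/25 - 136) = 13592 - 4224/25 = 335576/25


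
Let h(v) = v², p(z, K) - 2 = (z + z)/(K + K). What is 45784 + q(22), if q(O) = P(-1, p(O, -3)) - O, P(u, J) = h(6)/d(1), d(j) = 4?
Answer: 45771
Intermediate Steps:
p(z, K) = 2 + z/K (p(z, K) = 2 + (z + z)/(K + K) = 2 + (2*z)/((2*K)) = 2 + (2*z)*(1/(2*K)) = 2 + z/K)
P(u, J) = 9 (P(u, J) = 6²/4 = 36*(¼) = 9)
q(O) = 9 - O
45784 + q(22) = 45784 + (9 - 1*22) = 45784 + (9 - 22) = 45784 - 13 = 45771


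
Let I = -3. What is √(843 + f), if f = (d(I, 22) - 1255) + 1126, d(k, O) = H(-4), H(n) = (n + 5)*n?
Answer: √710 ≈ 26.646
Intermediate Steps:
H(n) = n*(5 + n) (H(n) = (5 + n)*n = n*(5 + n))
d(k, O) = -4 (d(k, O) = -4*(5 - 4) = -4*1 = -4)
f = -133 (f = (-4 - 1255) + 1126 = -1259 + 1126 = -133)
√(843 + f) = √(843 - 133) = √710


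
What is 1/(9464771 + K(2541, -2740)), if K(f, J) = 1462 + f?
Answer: 1/9468774 ≈ 1.0561e-7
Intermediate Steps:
1/(9464771 + K(2541, -2740)) = 1/(9464771 + (1462 + 2541)) = 1/(9464771 + 4003) = 1/9468774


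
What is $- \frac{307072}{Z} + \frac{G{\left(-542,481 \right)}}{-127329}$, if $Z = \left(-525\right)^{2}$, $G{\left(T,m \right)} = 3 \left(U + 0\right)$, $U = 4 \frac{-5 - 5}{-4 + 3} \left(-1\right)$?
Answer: $- \frac{13022031896}{11698351875} \approx -1.1132$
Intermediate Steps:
$U = -40$ ($U = 4 \left(- \frac{10}{-1}\right) \left(-1\right) = 4 \left(\left(-10\right) \left(-1\right)\right) \left(-1\right) = 4 \cdot 10 \left(-1\right) = 40 \left(-1\right) = -40$)
$G{\left(T,m \right)} = -120$ ($G{\left(T,m \right)} = 3 \left(-40 + 0\right) = 3 \left(-40\right) = -120$)
$Z = 275625$
$- \frac{307072}{Z} + \frac{G{\left(-542,481 \right)}}{-127329} = - \frac{307072}{275625} - \frac{120}{-127329} = \left(-307072\right) \frac{1}{275625} - - \frac{40}{42443} = - \frac{307072}{275625} + \frac{40}{42443} = - \frac{13022031896}{11698351875}$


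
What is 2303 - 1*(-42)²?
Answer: 539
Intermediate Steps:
2303 - 1*(-42)² = 2303 - 1*1764 = 2303 - 1764 = 539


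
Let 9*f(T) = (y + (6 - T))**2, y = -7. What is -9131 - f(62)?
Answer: -9572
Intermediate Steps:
f(T) = (-1 - T)**2/9 (f(T) = (-7 + (6 - T))**2/9 = (-1 - T)**2/9)
-9131 - f(62) = -9131 - (1 + 62)**2/9 = -9131 - 63**2/9 = -9131 - 3969/9 = -9131 - 1*441 = -9131 - 441 = -9572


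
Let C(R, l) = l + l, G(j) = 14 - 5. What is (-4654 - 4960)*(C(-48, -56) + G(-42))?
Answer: 990242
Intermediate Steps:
G(j) = 9
C(R, l) = 2*l
(-4654 - 4960)*(C(-48, -56) + G(-42)) = (-4654 - 4960)*(2*(-56) + 9) = -9614*(-112 + 9) = -9614*(-103) = 990242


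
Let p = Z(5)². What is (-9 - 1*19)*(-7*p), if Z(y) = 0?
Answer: 0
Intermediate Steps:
p = 0 (p = 0² = 0)
(-9 - 1*19)*(-7*p) = (-9 - 1*19)*(-7*0) = (-9 - 19)*0 = -28*0 = 0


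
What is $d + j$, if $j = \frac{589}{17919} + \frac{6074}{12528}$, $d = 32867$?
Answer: $\frac{409911322619}{12471624} \approx 32868.0$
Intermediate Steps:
$j = \frac{6456611}{12471624}$ ($j = 589 \cdot \frac{1}{17919} + 6074 \cdot \frac{1}{12528} = \frac{589}{17919} + \frac{3037}{6264} = \frac{6456611}{12471624} \approx 0.5177$)
$d + j = 32867 + \frac{6456611}{12471624} = \frac{409911322619}{12471624}$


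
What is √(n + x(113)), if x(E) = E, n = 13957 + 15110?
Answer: 2*√7295 ≈ 170.82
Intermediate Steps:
n = 29067
√(n + x(113)) = √(29067 + 113) = √29180 = 2*√7295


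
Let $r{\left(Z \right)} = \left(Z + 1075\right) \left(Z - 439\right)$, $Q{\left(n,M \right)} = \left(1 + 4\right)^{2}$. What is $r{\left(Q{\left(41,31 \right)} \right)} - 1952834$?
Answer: $-2408234$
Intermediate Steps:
$Q{\left(n,M \right)} = 25$ ($Q{\left(n,M \right)} = 5^{2} = 25$)
$r{\left(Z \right)} = \left(-439 + Z\right) \left(1075 + Z\right)$ ($r{\left(Z \right)} = \left(1075 + Z\right) \left(-439 + Z\right) = \left(-439 + Z\right) \left(1075 + Z\right)$)
$r{\left(Q{\left(41,31 \right)} \right)} - 1952834 = \left(-471925 + 25^{2} + 636 \cdot 25\right) - 1952834 = \left(-471925 + 625 + 15900\right) - 1952834 = -455400 - 1952834 = -2408234$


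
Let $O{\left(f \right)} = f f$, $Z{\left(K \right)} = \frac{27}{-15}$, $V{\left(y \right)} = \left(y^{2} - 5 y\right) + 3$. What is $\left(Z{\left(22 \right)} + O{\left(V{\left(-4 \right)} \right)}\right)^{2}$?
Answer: $\frac{57699216}{25} \approx 2.308 \cdot 10^{6}$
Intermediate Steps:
$V{\left(y \right)} = 3 + y^{2} - 5 y$
$Z{\left(K \right)} = - \frac{9}{5}$ ($Z{\left(K \right)} = 27 \left(- \frac{1}{15}\right) = - \frac{9}{5}$)
$O{\left(f \right)} = f^{2}$
$\left(Z{\left(22 \right)} + O{\left(V{\left(-4 \right)} \right)}\right)^{2} = \left(- \frac{9}{5} + \left(3 + \left(-4\right)^{2} - -20\right)^{2}\right)^{2} = \left(- \frac{9}{5} + \left(3 + 16 + 20\right)^{2}\right)^{2} = \left(- \frac{9}{5} + 39^{2}\right)^{2} = \left(- \frac{9}{5} + 1521\right)^{2} = \left(\frac{7596}{5}\right)^{2} = \frac{57699216}{25}$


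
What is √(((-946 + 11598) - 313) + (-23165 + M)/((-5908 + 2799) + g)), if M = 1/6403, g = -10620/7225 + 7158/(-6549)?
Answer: 31*√42524096293869906563646189729/62846872081431 ≈ 101.72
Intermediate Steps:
g = -8084462/3154435 (g = -10620*1/7225 + 7158*(-1/6549) = -2124/1445 - 2386/2183 = -8084462/3154435 ≈ -2.5629)
M = 1/6403 ≈ 0.00015618
√(((-946 + 11598) - 313) + (-23165 + M)/((-5908 + 2799) + g)) = √(((-946 + 11598) - 313) + (-23165 + 1/6403)/((-5908 + 2799) - 8084462/3154435)) = √((10652 - 313) - 148325494/(6403*(-3109 - 8084462/3154435))) = √(10339 - 148325494/(6403*(-9815222877/3154435))) = √(10339 - 148325494/6403*(-3154435/9815222877)) = √(10339 + 467883129665890/62846872081431) = √(650241693579580999/62846872081431) = 31*√42524096293869906563646189729/62846872081431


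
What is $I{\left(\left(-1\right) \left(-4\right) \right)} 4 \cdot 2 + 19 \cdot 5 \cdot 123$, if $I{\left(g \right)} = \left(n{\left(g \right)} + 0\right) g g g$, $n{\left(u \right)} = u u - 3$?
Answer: $18341$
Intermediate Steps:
$n{\left(u \right)} = -3 + u^{2}$ ($n{\left(u \right)} = u^{2} - 3 = -3 + u^{2}$)
$I{\left(g \right)} = g^{3} \left(-3 + g^{2}\right)$ ($I{\left(g \right)} = \left(\left(-3 + g^{2}\right) + 0\right) g g g = \left(-3 + g^{2}\right) g^{2} g = \left(-3 + g^{2}\right) g^{3} = g^{3} \left(-3 + g^{2}\right)$)
$I{\left(\left(-1\right) \left(-4\right) \right)} 4 \cdot 2 + 19 \cdot 5 \cdot 123 = \left(\left(-1\right) \left(-4\right)\right)^{3} \left(-3 + \left(\left(-1\right) \left(-4\right)\right)^{2}\right) 4 \cdot 2 + 19 \cdot 5 \cdot 123 = 4^{3} \left(-3 + 4^{2}\right) 4 \cdot 2 + 95 \cdot 123 = 64 \left(-3 + 16\right) 4 \cdot 2 + 11685 = 64 \cdot 13 \cdot 4 \cdot 2 + 11685 = 832 \cdot 4 \cdot 2 + 11685 = 3328 \cdot 2 + 11685 = 6656 + 11685 = 18341$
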